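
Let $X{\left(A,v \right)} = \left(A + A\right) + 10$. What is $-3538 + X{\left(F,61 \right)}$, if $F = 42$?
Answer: $-3444$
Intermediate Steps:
$X{\left(A,v \right)} = 10 + 2 A$ ($X{\left(A,v \right)} = 2 A + 10 = 10 + 2 A$)
$-3538 + X{\left(F,61 \right)} = -3538 + \left(10 + 2 \cdot 42\right) = -3538 + \left(10 + 84\right) = -3538 + 94 = -3444$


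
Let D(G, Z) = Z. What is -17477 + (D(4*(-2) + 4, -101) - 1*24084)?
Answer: -41662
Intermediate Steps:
-17477 + (D(4*(-2) + 4, -101) - 1*24084) = -17477 + (-101 - 1*24084) = -17477 + (-101 - 24084) = -17477 - 24185 = -41662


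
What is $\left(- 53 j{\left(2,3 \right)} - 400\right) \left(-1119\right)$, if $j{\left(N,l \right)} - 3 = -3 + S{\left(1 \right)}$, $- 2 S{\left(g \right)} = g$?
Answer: $\frac{835893}{2} \approx 4.1795 \cdot 10^{5}$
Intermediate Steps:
$S{\left(g \right)} = - \frac{g}{2}$
$j{\left(N,l \right)} = - \frac{1}{2}$ ($j{\left(N,l \right)} = 3 - \frac{7}{2} = - \frac{1}{2}$)
$\left(- 53 j{\left(2,3 \right)} - 400\right) \left(-1119\right) = \left(\left(-53\right) \left(- \frac{1}{2}\right) - 400\right) \left(-1119\right) = \left(\frac{53}{2} - 400\right) \left(-1119\right) = \left(- \frac{747}{2}\right) \left(-1119\right) = \frac{835893}{2}$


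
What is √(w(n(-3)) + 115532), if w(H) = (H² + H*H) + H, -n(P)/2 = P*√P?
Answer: √(115316 + 6*I*√3) ≈ 339.58 + 0.015*I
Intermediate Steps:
n(P) = -2*P^(3/2) (n(P) = -2*P*√P = -2*P^(3/2))
w(H) = H + 2*H² (w(H) = (H² + H²) + H = 2*H² + H = H + 2*H²)
√(w(n(-3)) + 115532) = √((-(-6)*I*√3)*(1 + 2*(-(-6)*I*√3)) + 115532) = √((6*I*√3)*(1 + 2*(6*I*√3)) + 115532) = √((6*I*√3)*(1 + 12*I*√3) + 115532) = √(6*I*√3*(1 + 12*I*√3) + 115532) = √(115532 + 6*I*√3*(1 + 12*I*√3))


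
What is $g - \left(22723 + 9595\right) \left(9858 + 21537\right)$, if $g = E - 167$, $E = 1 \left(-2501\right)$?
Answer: $-1014626278$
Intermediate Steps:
$E = -2501$
$g = -2668$ ($g = -2501 - 167 = -2668$)
$g - \left(22723 + 9595\right) \left(9858 + 21537\right) = -2668 - \left(22723 + 9595\right) \left(9858 + 21537\right) = -2668 - 32318 \cdot 31395 = -2668 - 1014623610 = -1014626278$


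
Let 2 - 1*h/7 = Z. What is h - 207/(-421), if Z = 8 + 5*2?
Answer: -46945/421 ≈ -111.51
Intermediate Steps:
Z = 18 (Z = 8 + 10 = 18)
h = -112 (h = 14 - 7*18 = 14 - 126 = -112)
h - 207/(-421) = -112 - 207/(-421) = -112 - 207*(-1)/421 = -112 - 1*(-207/421) = -112 + 207/421 = -46945/421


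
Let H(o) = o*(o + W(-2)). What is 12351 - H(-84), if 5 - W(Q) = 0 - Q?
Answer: 5547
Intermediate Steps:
W(Q) = 5 + Q (W(Q) = 5 - (0 - Q) = 5 - (-1)*Q = 5 + Q)
H(o) = o*(3 + o) (H(o) = o*(o + (5 - 2)) = o*(o + 3) = o*(3 + o))
12351 - H(-84) = 12351 - (-84)*(3 - 84) = 12351 - (-84)*(-81) = 12351 - 1*6804 = 12351 - 6804 = 5547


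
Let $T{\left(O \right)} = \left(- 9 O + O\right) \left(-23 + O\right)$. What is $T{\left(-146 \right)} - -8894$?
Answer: $-188498$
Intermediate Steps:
$T{\left(O \right)} = - 8 O \left(-23 + O\right)$
$T{\left(-146 \right)} - -8894 = 8 \left(-146\right) \left(23 - -146\right) - -8894 = 8 \left(-146\right) \left(23 + 146\right) + 8894 = 8 \left(-146\right) 169 + 8894 = -197392 + 8894 = -188498$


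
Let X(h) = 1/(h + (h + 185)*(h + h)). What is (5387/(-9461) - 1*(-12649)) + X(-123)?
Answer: 1839877071289/145462875 ≈ 12648.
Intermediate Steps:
X(h) = 1/(h + 2*h*(185 + h)) (X(h) = 1/(h + (185 + h)*(2*h)) = 1/(h + 2*h*(185 + h)))
(5387/(-9461) - 1*(-12649)) + X(-123) = (5387/(-9461) - 1*(-12649)) + 1/((-123)*(371 + 2*(-123))) = (5387*(-1/9461) + 12649) - 1/(123*(371 - 246)) = (-5387/9461 + 12649) - 1/123/125 = 119666802/9461 - 1/123*1/125 = 119666802/9461 - 1/15375 = 1839877071289/145462875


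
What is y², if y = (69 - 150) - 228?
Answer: 95481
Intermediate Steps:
y = -309 (y = -81 - 228 = -309)
y² = (-309)² = 95481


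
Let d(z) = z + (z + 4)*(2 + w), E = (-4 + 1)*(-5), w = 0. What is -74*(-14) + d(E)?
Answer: 1089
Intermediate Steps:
E = 15 (E = -3*(-5) = 15)
d(z) = 8 + 3*z (d(z) = z + (z + 4)*(2 + 0) = z + (4 + z)*2 = z + (8 + 2*z) = 8 + 3*z)
-74*(-14) + d(E) = -74*(-14) + (8 + 3*15) = 1036 + (8 + 45) = 1036 + 53 = 1089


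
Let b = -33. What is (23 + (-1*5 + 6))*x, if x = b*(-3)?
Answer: 2376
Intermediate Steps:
x = 99 (x = -33*(-3) = 99)
(23 + (-1*5 + 6))*x = (23 + (-1*5 + 6))*99 = (23 + (-5 + 6))*99 = (23 + 1)*99 = 24*99 = 2376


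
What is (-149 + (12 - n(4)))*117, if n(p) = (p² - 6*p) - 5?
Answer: -14508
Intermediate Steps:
n(p) = -5 + p² - 6*p
(-149 + (12 - n(4)))*117 = (-149 + (12 - (-5 + 4² - 6*4)))*117 = (-149 + (12 - (-5 + 16 - 24)))*117 = (-149 + (12 - 1*(-13)))*117 = (-149 + (12 + 13))*117 = (-149 + 25)*117 = -124*117 = -14508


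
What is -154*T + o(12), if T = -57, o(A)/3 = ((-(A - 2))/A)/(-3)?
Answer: 52673/6 ≈ 8778.8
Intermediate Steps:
o(A) = -(2 - A)/A (o(A) = 3*(((-(A - 2))/A)/(-3)) = 3*(((-(-2 + A))/A)*(-⅓)) = 3*(((2 - A)/A)*(-⅓)) = 3*(-(2 - A)/(3*A)) = -(2 - A)/A)
-154*T + o(12) = -154*(-57) + (-2 + 12)/12 = 8778 + (1/12)*10 = 8778 + ⅚ = 52673/6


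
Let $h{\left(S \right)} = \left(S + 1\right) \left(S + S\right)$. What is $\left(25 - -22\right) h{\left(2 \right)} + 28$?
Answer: $592$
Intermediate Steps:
$h{\left(S \right)} = 2 S \left(1 + S\right)$ ($h{\left(S \right)} = \left(1 + S\right) 2 S = 2 S \left(1 + S\right)$)
$\left(25 - -22\right) h{\left(2 \right)} + 28 = \left(25 - -22\right) 2 \cdot 2 \left(1 + 2\right) + 28 = \left(25 + 22\right) 2 \cdot 2 \cdot 3 + 28 = 47 \cdot 12 + 28 = 564 + 28 = 592$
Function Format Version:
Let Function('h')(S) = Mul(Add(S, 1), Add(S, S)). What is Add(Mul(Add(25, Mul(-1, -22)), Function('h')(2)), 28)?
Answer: 592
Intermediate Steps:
Function('h')(S) = Mul(2, S, Add(1, S)) (Function('h')(S) = Mul(Add(1, S), Mul(2, S)) = Mul(2, S, Add(1, S)))
Add(Mul(Add(25, Mul(-1, -22)), Function('h')(2)), 28) = Add(Mul(Add(25, Mul(-1, -22)), Mul(2, 2, Add(1, 2))), 28) = Add(Mul(Add(25, 22), Mul(2, 2, 3)), 28) = Add(Mul(47, 12), 28) = Add(564, 28) = 592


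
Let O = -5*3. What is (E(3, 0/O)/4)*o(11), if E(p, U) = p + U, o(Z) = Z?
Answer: 33/4 ≈ 8.2500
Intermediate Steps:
O = -15
E(p, U) = U + p
(E(3, 0/O)/4)*o(11) = ((0/(-15) + 3)/4)*11 = ((0*(-1/15) + 3)*(¼))*11 = ((0 + 3)*(¼))*11 = (3*(¼))*11 = (¾)*11 = 33/4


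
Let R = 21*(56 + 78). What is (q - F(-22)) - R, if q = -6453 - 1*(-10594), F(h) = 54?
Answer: 1273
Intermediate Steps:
R = 2814 (R = 21*134 = 2814)
q = 4141 (q = -6453 + 10594 = 4141)
(q - F(-22)) - R = (4141 - 1*54) - 1*2814 = (4141 - 54) - 2814 = 4087 - 2814 = 1273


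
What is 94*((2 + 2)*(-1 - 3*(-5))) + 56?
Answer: 5320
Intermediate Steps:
94*((2 + 2)*(-1 - 3*(-5))) + 56 = 94*(4*(-1 + 15)) + 56 = 94*(4*14) + 56 = 94*56 + 56 = 5264 + 56 = 5320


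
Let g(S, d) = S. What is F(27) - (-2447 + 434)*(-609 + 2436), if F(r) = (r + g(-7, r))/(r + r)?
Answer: 99299287/27 ≈ 3.6778e+6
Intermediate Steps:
F(r) = (-7 + r)/(2*r) (F(r) = (r - 7)/(r + r) = (-7 + r)/((2*r)) = (-7 + r)*(1/(2*r)) = (-7 + r)/(2*r))
F(27) - (-2447 + 434)*(-609 + 2436) = (½)*(-7 + 27)/27 - (-2447 + 434)*(-609 + 2436) = (½)*(1/27)*20 - (-2013)*1827 = 10/27 - 1*(-3677751) = 10/27 + 3677751 = 99299287/27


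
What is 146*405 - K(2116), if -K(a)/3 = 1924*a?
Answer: 12272682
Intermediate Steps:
K(a) = -5772*a
146*405 - K(2116) = 146*405 - (-5772)*2116 = 59130 - 1*(-12213552) = 59130 + 12213552 = 12272682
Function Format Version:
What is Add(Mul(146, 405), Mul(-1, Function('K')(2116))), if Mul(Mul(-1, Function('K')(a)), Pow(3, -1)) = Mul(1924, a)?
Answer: 12272682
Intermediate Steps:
Function('K')(a) = Mul(-5772, a) (Function('K')(a) = Mul(-3, Mul(1924, a)) = Mul(-5772, a))
Add(Mul(146, 405), Mul(-1, Function('K')(2116))) = Add(Mul(146, 405), Mul(-1, Mul(-5772, 2116))) = Add(59130, Mul(-1, -12213552)) = Add(59130, 12213552) = 12272682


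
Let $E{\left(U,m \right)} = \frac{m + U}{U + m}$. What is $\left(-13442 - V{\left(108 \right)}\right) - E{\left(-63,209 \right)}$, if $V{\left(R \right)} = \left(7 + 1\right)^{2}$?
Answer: $-13507$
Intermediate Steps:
$V{\left(R \right)} = 64$ ($V{\left(R \right)} = 8^{2} = 64$)
$E{\left(U,m \right)} = 1$ ($E{\left(U,m \right)} = \frac{U + m}{U + m} = 1$)
$\left(-13442 - V{\left(108 \right)}\right) - E{\left(-63,209 \right)} = \left(-13442 - 64\right) - 1 = -13506 - 1 = -13507$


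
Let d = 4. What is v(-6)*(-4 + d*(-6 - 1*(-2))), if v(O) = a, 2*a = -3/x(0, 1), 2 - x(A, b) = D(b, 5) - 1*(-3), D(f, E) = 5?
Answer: -5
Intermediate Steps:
x(A, b) = -6 (x(A, b) = 2 - (5 - 1*(-3)) = 2 - (5 + 3) = 2 - 1*8 = 2 - 8 = -6)
a = 1/4 (a = (-3/(-6))/2 = (-3*(-1/6))/2 = (1/2)*(1/2) = 1/4 ≈ 0.25000)
v(O) = 1/4
v(-6)*(-4 + d*(-6 - 1*(-2))) = (-4 + 4*(-6 - 1*(-2)))/4 = (-4 + 4*(-6 + 2))/4 = (-4 + 4*(-4))/4 = (-4 - 16)/4 = (1/4)*(-20) = -5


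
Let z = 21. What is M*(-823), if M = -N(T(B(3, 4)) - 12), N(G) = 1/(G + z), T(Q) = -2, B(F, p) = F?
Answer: 823/7 ≈ 117.57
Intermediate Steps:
N(G) = 1/(21 + G) (N(G) = 1/(G + 21) = 1/(21 + G))
M = -1/7 (M = -1/(21 + (-2 - 12)) = -1/(21 - 14) = -1/7 ≈ -0.14286)
M*(-823) = -1/7*(-823) = 823/7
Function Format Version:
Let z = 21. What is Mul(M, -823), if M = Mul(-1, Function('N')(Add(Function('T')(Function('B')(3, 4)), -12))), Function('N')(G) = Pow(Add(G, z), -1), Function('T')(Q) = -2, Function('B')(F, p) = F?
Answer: Rational(823, 7) ≈ 117.57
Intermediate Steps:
Function('N')(G) = Pow(Add(21, G), -1) (Function('N')(G) = Pow(Add(G, 21), -1) = Pow(Add(21, G), -1))
M = Rational(-1, 7) (M = Mul(-1, Pow(Add(21, Add(-2, -12)), -1)) = Mul(-1, Pow(Add(21, -14), -1)) = Mul(-1, Pow(7, -1)) = Mul(-1, Rational(1, 7)) = Rational(-1, 7) ≈ -0.14286)
Mul(M, -823) = Mul(Rational(-1, 7), -823) = Rational(823, 7)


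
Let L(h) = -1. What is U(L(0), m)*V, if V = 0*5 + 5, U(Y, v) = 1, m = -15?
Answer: 5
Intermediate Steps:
V = 5 (V = 0 + 5 = 5)
U(L(0), m)*V = 1*5 = 5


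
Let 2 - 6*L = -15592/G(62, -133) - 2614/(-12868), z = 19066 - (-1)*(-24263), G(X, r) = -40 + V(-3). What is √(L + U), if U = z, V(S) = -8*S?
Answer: 2*I*√13865495190/3217 ≈ 73.206*I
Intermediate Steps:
G(X, r) = -16 (G(X, r) = -40 - 8*(-3) = -40 + 24 = -16)
z = -5197 (z = 19066 - 1*24263 = 19066 - 24263 = -5197)
U = -5197
L = -521531/3217 (L = ⅓ - (-15592/(-16) - 2614/(-12868))/6 = ⅓ - (-15592*(-1/16) - 2614*(-1/12868))/6 = ⅓ - (1949/2 + 1307/6434)/6 = ⅓ - ⅙*3135620/3217 = ⅓ - 1567810/9651 = -521531/3217 ≈ -162.12)
√(L + U) = √(-521531/3217 - 5197) = √(-17240280/3217) = 2*I*√13865495190/3217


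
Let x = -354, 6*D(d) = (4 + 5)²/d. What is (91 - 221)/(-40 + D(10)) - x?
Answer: 276242/773 ≈ 357.36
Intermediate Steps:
D(d) = 27/(2*d) (D(d) = ((4 + 5)²/d)/6 = (9²/d)/6 = (81/d)/6 = 27/(2*d))
(91 - 221)/(-40 + D(10)) - x = (91 - 221)/(-40 + (27/2)/10) - 1*(-354) = -130/(-40 + (27/2)*(⅒)) + 354 = -130/(-40 + 27/20) + 354 = -130/(-773/20) + 354 = -130*(-20/773) + 354 = 2600/773 + 354 = 276242/773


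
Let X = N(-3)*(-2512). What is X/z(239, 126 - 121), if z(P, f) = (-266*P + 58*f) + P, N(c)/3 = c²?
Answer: 2512/2335 ≈ 1.0758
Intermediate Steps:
N(c) = 3*c²
z(P, f) = -265*P + 58*f
X = -67824 (X = (3*(-3)²)*(-2512) = (3*9)*(-2512) = 27*(-2512) = -67824)
X/z(239, 126 - 121) = -67824/(-265*239 + 58*(126 - 121)) = -67824/(-63335 + 58*5) = -67824/(-63335 + 290) = -67824/(-63045) = -67824*(-1/63045) = 2512/2335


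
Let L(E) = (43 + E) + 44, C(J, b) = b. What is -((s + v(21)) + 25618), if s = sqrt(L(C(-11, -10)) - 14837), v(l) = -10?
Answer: -25608 - 6*I*sqrt(410) ≈ -25608.0 - 121.49*I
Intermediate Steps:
L(E) = 87 + E
s = 6*I*sqrt(410) (s = sqrt((87 - 10) - 14837) = sqrt(77 - 14837) = sqrt(-14760) = 6*I*sqrt(410) ≈ 121.49*I)
-((s + v(21)) + 25618) = -((6*I*sqrt(410) - 10) + 25618) = -((-10 + 6*I*sqrt(410)) + 25618) = -(25608 + 6*I*sqrt(410)) = -25608 - 6*I*sqrt(410)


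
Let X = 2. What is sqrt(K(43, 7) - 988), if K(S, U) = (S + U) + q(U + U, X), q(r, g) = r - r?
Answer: I*sqrt(938) ≈ 30.627*I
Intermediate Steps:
q(r, g) = 0
K(S, U) = S + U (K(S, U) = (S + U) + 0 = S + U)
sqrt(K(43, 7) - 988) = sqrt((43 + 7) - 988) = sqrt(50 - 988) = sqrt(-938) = I*sqrt(938)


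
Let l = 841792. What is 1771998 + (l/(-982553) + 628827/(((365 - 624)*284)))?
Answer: 128066344205251381/72272668468 ≈ 1.7720e+6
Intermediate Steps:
1771998 + (l/(-982553) + 628827/(((365 - 624)*284))) = 1771998 + (841792/(-982553) + 628827/(((365 - 624)*284))) = 1771998 + (841792*(-1/982553) + 628827/((-259*284))) = 1771998 + (-841792/982553 + 628827/(-73556)) = 1771998 + (-841792/982553 + 628827*(-1/73556)) = 1771998 + (-841792/982553 - 628827/73556) = 1771998 - 679774707683/72272668468 = 128066344205251381/72272668468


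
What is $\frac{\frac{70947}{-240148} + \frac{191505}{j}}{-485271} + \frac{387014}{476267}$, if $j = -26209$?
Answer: $\frac{394028428854310660343}{484889745225622204908} \approx 0.81261$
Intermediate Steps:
$\frac{\frac{70947}{-240148} + \frac{191505}{j}}{-485271} + \frac{387014}{476267} = \frac{\frac{70947}{-240148} + \frac{191505}{-26209}}{-485271} + \frac{387014}{476267} = \left(70947 \left(- \frac{1}{240148}\right) + 191505 \left(- \frac{1}{26209}\right)\right) \left(- \frac{1}{485271}\right) + 387014 \cdot \frac{1}{476267} = \left(- \frac{70947}{240148} - \frac{191505}{26209}\right) \left(- \frac{1}{485271}\right) + \frac{387014}{476267} = \left(- \frac{47848992663}{6294038932}\right) \left(- \frac{1}{485271}\right) + \frac{387014}{476267} = \frac{15949664221}{1018104855523524} + \frac{387014}{476267} = \frac{394028428854310660343}{484889745225622204908}$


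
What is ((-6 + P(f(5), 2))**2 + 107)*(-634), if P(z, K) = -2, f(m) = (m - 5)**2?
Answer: -108414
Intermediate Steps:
f(m) = (-5 + m)**2
((-6 + P(f(5), 2))**2 + 107)*(-634) = ((-6 - 2)**2 + 107)*(-634) = ((-8)**2 + 107)*(-634) = (64 + 107)*(-634) = 171*(-634) = -108414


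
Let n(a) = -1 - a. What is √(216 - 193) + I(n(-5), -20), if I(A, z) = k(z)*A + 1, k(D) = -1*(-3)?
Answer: 13 + √23 ≈ 17.796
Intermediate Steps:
k(D) = 3
I(A, z) = 1 + 3*A (I(A, z) = 3*A + 1 = 1 + 3*A)
√(216 - 193) + I(n(-5), -20) = √(216 - 193) + (1 + 3*(-1 - 1*(-5))) = √23 + (1 + 3*(-1 + 5)) = √23 + (1 + 3*4) = √23 + (1 + 12) = √23 + 13 = 13 + √23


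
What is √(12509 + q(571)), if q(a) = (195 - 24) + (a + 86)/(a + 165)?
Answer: √429324302/184 ≈ 112.61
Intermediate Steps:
q(a) = 171 + (86 + a)/(165 + a)
√(12509 + q(571)) = √(12509 + (28301 + 172*571)/(165 + 571)) = √(12509 + (28301 + 98212)/736) = √(12509 + (1/736)*126513) = √(12509 + 126513/736) = √(9333137/736) = √429324302/184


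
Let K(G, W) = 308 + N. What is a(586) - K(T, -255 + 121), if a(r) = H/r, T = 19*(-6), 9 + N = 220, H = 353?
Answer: -303781/586 ≈ -518.40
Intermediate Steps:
N = 211 (N = -9 + 220 = 211)
T = -114
a(r) = 353/r
K(G, W) = 519 (K(G, W) = 308 + 211 = 519)
a(586) - K(T, -255 + 121) = 353/586 - 1*519 = 353*(1/586) - 519 = 353/586 - 519 = -303781/586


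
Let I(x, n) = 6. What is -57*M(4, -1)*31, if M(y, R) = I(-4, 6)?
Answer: -10602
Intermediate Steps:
M(y, R) = 6
-57*M(4, -1)*31 = -57*6*31 = -342*31 = -10602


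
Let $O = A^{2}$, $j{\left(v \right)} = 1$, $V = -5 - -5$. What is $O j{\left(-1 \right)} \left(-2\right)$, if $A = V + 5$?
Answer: $-50$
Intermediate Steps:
$V = 0$ ($V = -5 + 5 = 0$)
$A = 5$ ($A = 0 + 5 = 5$)
$O = 25$ ($O = 5^{2} = 25$)
$O j{\left(-1 \right)} \left(-2\right) = 25 \cdot 1 \left(-2\right) = 25 \left(-2\right) = -50$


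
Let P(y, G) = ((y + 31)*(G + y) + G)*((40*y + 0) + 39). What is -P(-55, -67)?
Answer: 6182621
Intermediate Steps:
P(y, G) = (39 + 40*y)*(G + (31 + y)*(G + y)) (P(y, G) = ((31 + y)*(G + y) + G)*(40*y + 39) = (G + (31 + y)*(G + y))*(39 + 40*y) = (39 + 40*y)*(G + (31 + y)*(G + y)))
-P(-55, -67) = -(40*(-55)³ + 1209*(-55) + 1248*(-67) + 1279*(-55)² + 40*(-67)*(-55)² + 1319*(-67)*(-55)) = -(40*(-166375) - 66495 - 83616 + 1279*3025 + 40*(-67)*3025 + 4860515) = -(-6655000 - 66495 - 83616 + 3868975 - 8107000 + 4860515) = -1*(-6182621) = 6182621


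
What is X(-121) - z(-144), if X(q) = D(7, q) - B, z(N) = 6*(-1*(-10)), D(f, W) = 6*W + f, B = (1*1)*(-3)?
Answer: -776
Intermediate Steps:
B = -3 (B = 1*(-3) = -3)
D(f, W) = f + 6*W
z(N) = 60 (z(N) = 6*10 = 60)
X(q) = 10 + 6*q (X(q) = (7 + 6*q) - 1*(-3) = (7 + 6*q) + 3 = 10 + 6*q)
X(-121) - z(-144) = (10 + 6*(-121)) - 1*60 = (10 - 726) - 60 = -716 - 60 = -776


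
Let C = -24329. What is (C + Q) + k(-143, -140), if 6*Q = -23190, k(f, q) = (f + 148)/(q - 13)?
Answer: -4313687/153 ≈ -28194.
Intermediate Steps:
k(f, q) = (148 + f)/(-13 + q)
Q = -3865 (Q = (1/6)*(-23190) = -3865)
(C + Q) + k(-143, -140) = (-24329 - 3865) + (148 - 143)/(-13 - 140) = -28194 + 5/(-153) = -28194 - 1/153*5 = -28194 - 5/153 = -4313687/153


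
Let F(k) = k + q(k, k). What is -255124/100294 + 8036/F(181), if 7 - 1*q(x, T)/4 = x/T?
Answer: 9191002/250735 ≈ 36.656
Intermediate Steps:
q(x, T) = 28 - 4*x/T
F(k) = 24 + k (F(k) = k + (28 - 4*k/k) = k + (28 - 4) = k + 24 = 24 + k)
-255124/100294 + 8036/F(181) = -255124/100294 + 8036/(24 + 181) = -255124*1/100294 + 8036/205 = -127562/50147 + 8036*(1/205) = -127562/50147 + 196/5 = 9191002/250735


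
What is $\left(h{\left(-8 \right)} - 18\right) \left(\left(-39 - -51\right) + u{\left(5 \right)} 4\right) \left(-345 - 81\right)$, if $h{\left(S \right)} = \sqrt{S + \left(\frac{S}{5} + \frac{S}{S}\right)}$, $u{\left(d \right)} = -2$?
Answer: $30672 - \frac{1704 i \sqrt{215}}{5} \approx 30672.0 - 4997.1 i$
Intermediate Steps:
$h{\left(S \right)} = \sqrt{1 + \frac{6 S}{5}}$ ($h{\left(S \right)} = \sqrt{S + \left(S \frac{1}{5} + 1\right)} = \sqrt{S + \left(\frac{S}{5} + 1\right)} = \sqrt{S + \left(1 + \frac{S}{5}\right)} = \sqrt{1 + \frac{6 S}{5}}$)
$\left(h{\left(-8 \right)} - 18\right) \left(\left(-39 - -51\right) + u{\left(5 \right)} 4\right) \left(-345 - 81\right) = \left(\frac{\sqrt{25 + 30 \left(-8\right)}}{5} - 18\right) \left(\left(-39 - -51\right) - 8\right) \left(-345 - 81\right) = \left(\frac{\sqrt{25 - 240}}{5} - 18\right) \left(\left(-39 + 51\right) - 8\right) \left(-426\right) = \left(\frac{\sqrt{-215}}{5} - 18\right) \left(12 - 8\right) \left(-426\right) = \left(\frac{i \sqrt{215}}{5} - 18\right) 4 \left(-426\right) = \left(-18 + \frac{i \sqrt{215}}{5}\right) 4 \left(-426\right) = \left(-72 + \frac{4 i \sqrt{215}}{5}\right) \left(-426\right) = 30672 - \frac{1704 i \sqrt{215}}{5}$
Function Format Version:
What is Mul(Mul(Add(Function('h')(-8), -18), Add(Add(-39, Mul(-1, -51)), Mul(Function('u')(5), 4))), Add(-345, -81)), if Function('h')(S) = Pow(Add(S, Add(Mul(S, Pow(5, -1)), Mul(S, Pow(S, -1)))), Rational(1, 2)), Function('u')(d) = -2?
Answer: Add(30672, Mul(Rational(-1704, 5), I, Pow(215, Rational(1, 2)))) ≈ Add(30672., Mul(-4997.1, I))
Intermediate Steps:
Function('h')(S) = Pow(Add(1, Mul(Rational(6, 5), S)), Rational(1, 2)) (Function('h')(S) = Pow(Add(S, Add(Mul(S, Rational(1, 5)), 1)), Rational(1, 2)) = Pow(Add(S, Add(Mul(Rational(1, 5), S), 1)), Rational(1, 2)) = Pow(Add(S, Add(1, Mul(Rational(1, 5), S))), Rational(1, 2)) = Pow(Add(1, Mul(Rational(6, 5), S)), Rational(1, 2)))
Mul(Mul(Add(Function('h')(-8), -18), Add(Add(-39, Mul(-1, -51)), Mul(Function('u')(5), 4))), Add(-345, -81)) = Mul(Mul(Add(Mul(Rational(1, 5), Pow(Add(25, Mul(30, -8)), Rational(1, 2))), -18), Add(Add(-39, Mul(-1, -51)), Mul(-2, 4))), Add(-345, -81)) = Mul(Mul(Add(Mul(Rational(1, 5), Pow(Add(25, -240), Rational(1, 2))), -18), Add(Add(-39, 51), -8)), -426) = Mul(Mul(Add(Mul(Rational(1, 5), Pow(-215, Rational(1, 2))), -18), Add(12, -8)), -426) = Mul(Mul(Add(Mul(Rational(1, 5), Mul(I, Pow(215, Rational(1, 2)))), -18), 4), -426) = Mul(Mul(Add(Mul(Rational(1, 5), I, Pow(215, Rational(1, 2))), -18), 4), -426) = Mul(Mul(Add(-18, Mul(Rational(1, 5), I, Pow(215, Rational(1, 2)))), 4), -426) = Mul(Add(-72, Mul(Rational(4, 5), I, Pow(215, Rational(1, 2)))), -426) = Add(30672, Mul(Rational(-1704, 5), I, Pow(215, Rational(1, 2))))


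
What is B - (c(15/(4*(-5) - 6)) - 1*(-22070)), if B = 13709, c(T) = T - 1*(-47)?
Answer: -218593/26 ≈ -8407.4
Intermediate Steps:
c(T) = 47 + T (c(T) = T + 47 = 47 + T)
B - (c(15/(4*(-5) - 6)) - 1*(-22070)) = 13709 - ((47 + 15/(4*(-5) - 6)) - 1*(-22070)) = 13709 - ((47 + 15/(-20 - 6)) + 22070) = 13709 - ((47 + 15/(-26)) + 22070) = 13709 - ((47 + 15*(-1/26)) + 22070) = 13709 - ((47 - 15/26) + 22070) = 13709 - (1207/26 + 22070) = 13709 - 1*575027/26 = 13709 - 575027/26 = -218593/26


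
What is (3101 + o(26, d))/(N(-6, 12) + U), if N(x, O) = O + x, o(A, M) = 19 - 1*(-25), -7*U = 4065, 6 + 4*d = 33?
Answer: -22015/4023 ≈ -5.4723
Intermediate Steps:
d = 27/4 (d = -3/2 + (¼)*33 = -3/2 + 33/4 = 27/4 ≈ 6.7500)
U = -4065/7 (U = -⅐*4065 = -4065/7 ≈ -580.71)
o(A, M) = 44 (o(A, M) = 19 + 25 = 44)
(3101 + o(26, d))/(N(-6, 12) + U) = (3101 + 44)/((12 - 6) - 4065/7) = 3145/(6 - 4065/7) = 3145/(-4023/7) = 3145*(-7/4023) = -22015/4023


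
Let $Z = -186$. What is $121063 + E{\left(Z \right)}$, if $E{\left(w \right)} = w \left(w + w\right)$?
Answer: $190255$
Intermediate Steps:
$E{\left(w \right)} = 2 w^{2}$ ($E{\left(w \right)} = w 2 w = 2 w^{2}$)
$121063 + E{\left(Z \right)} = 121063 + 2 \left(-186\right)^{2} = 121063 + 2 \cdot 34596 = 121063 + 69192 = 190255$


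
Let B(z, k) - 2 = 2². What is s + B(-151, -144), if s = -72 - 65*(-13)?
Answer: 779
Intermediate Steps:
B(z, k) = 6 (B(z, k) = 2 + 2² = 2 + 4 = 6)
s = 773 (s = -72 + 845 = 773)
s + B(-151, -144) = 773 + 6 = 779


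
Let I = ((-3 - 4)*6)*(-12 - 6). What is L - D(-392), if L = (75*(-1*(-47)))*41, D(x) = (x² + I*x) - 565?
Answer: 287778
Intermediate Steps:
I = 756 (I = -7*6*(-18) = -42*(-18) = 756)
D(x) = -565 + x² + 756*x (D(x) = (x² + 756*x) - 565 = -565 + x² + 756*x)
L = 144525 (L = (75*47)*41 = 3525*41 = 144525)
L - D(-392) = 144525 - (-565 + (-392)² + 756*(-392)) = 144525 - (-565 + 153664 - 296352) = 144525 - 1*(-143253) = 144525 + 143253 = 287778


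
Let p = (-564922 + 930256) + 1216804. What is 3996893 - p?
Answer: 2414755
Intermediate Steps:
p = 1582138 (p = 365334 + 1216804 = 1582138)
3996893 - p = 3996893 - 1*1582138 = 3996893 - 1582138 = 2414755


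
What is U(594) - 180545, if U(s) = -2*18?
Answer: -180581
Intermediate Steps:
U(s) = -36
U(594) - 180545 = -36 - 180545 = -180581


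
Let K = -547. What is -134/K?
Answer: 134/547 ≈ 0.24497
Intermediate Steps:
-134/K = -134/(-547) = -134*(-1/547) = 134/547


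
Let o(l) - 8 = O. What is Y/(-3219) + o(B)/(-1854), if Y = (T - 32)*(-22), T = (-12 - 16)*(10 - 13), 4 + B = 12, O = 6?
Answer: 345985/994671 ≈ 0.34784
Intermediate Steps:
B = 8 (B = -4 + 12 = 8)
o(l) = 14 (o(l) = 8 + 6 = 14)
T = 84 (T = -28*(-3) = 84)
Y = -1144 (Y = (84 - 32)*(-22) = 52*(-22) = -1144)
Y/(-3219) + o(B)/(-1854) = -1144/(-3219) + 14/(-1854) = -1144*(-1/3219) + 14*(-1/1854) = 1144/3219 - 7/927 = 345985/994671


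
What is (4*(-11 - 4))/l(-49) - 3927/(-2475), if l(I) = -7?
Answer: 5333/525 ≈ 10.158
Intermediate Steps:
(4*(-11 - 4))/l(-49) - 3927/(-2475) = (4*(-11 - 4))/(-7) - 3927/(-2475) = (4*(-15))*(-⅐) - 3927*(-1/2475) = -60*(-⅐) + 119/75 = 60/7 + 119/75 = 5333/525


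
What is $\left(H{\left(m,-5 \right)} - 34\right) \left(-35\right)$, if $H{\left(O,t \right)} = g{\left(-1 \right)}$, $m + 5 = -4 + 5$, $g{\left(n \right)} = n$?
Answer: $1225$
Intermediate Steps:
$m = -4$ ($m = -5 + \left(-4 + 5\right) = -5 + 1 = -4$)
$H{\left(O,t \right)} = -1$
$\left(H{\left(m,-5 \right)} - 34\right) \left(-35\right) = \left(-1 - 34\right) \left(-35\right) = \left(-35\right) \left(-35\right) = 1225$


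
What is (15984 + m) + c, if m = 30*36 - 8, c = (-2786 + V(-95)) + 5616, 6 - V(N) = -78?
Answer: 19970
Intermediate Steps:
V(N) = 84 (V(N) = 6 - 1*(-78) = 6 + 78 = 84)
c = 2914 (c = (-2786 + 84) + 5616 = -2702 + 5616 = 2914)
m = 1072 (m = 1080 - 8 = 1072)
(15984 + m) + c = (15984 + 1072) + 2914 = 17056 + 2914 = 19970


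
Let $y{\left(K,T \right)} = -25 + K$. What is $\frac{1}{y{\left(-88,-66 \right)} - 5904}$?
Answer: $- \frac{1}{6017} \approx -0.0001662$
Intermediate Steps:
$\frac{1}{y{\left(-88,-66 \right)} - 5904} = \frac{1}{\left(-25 - 88\right) - 5904} = \frac{1}{-113 - 5904} = \frac{1}{-6017} = - \frac{1}{6017}$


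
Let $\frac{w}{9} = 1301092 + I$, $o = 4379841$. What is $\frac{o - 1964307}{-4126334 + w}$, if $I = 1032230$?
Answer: $\frac{1207767}{8436782} \approx 0.14315$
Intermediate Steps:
$w = 20999898$ ($w = 9 \left(1301092 + 1032230\right) = 9 \cdot 2333322 = 20999898$)
$\frac{o - 1964307}{-4126334 + w} = \frac{4379841 - 1964307}{-4126334 + 20999898} = \frac{2415534}{16873564} = 2415534 \cdot \frac{1}{16873564} = \frac{1207767}{8436782}$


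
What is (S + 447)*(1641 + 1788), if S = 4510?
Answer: 16997553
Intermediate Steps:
(S + 447)*(1641 + 1788) = (4510 + 447)*(1641 + 1788) = 4957*3429 = 16997553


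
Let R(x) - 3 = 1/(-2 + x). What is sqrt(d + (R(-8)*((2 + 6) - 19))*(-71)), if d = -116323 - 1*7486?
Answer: 3*I*sqrt(1350490)/10 ≈ 348.63*I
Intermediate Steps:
R(x) = 3 + 1/(-2 + x)
d = -123809 (d = -116323 - 7486 = -123809)
sqrt(d + (R(-8)*((2 + 6) - 19))*(-71)) = sqrt(-123809 + (((-5 + 3*(-8))/(-2 - 8))*((2 + 6) - 19))*(-71)) = sqrt(-123809 + (((-5 - 24)/(-10))*(8 - 19))*(-71)) = sqrt(-123809 + (-1/10*(-29)*(-11))*(-71)) = sqrt(-123809 + ((29/10)*(-11))*(-71)) = sqrt(-123809 - 319/10*(-71)) = sqrt(-123809 + 22649/10) = sqrt(-1215441/10) = 3*I*sqrt(1350490)/10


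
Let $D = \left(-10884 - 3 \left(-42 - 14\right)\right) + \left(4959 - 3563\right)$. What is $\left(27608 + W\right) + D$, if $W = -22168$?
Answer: $-3880$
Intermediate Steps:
$D = -9320$ ($D = \left(-10884 - -168\right) + \left(4959 - 3563\right) = \left(-10884 + 168\right) + 1396 = -10716 + 1396 = -9320$)
$\left(27608 + W\right) + D = \left(27608 - 22168\right) - 9320 = 5440 - 9320 = -3880$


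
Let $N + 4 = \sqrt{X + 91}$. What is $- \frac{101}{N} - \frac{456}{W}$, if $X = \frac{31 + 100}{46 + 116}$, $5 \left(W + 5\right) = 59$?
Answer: $- \frac{15112956}{208777} - \frac{909 \sqrt{29746}}{12281} \approx -85.154$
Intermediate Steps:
$W = \frac{34}{5}$ ($W = -5 + \frac{1}{5} \cdot 59 = -5 + \frac{59}{5} = \frac{34}{5} \approx 6.8$)
$X = \frac{131}{162} \approx 0.80864$
$N = -4 + \frac{\sqrt{29746}}{18}$ ($N = -4 + \sqrt{\frac{131}{162} + 91} = -4 + \sqrt{\frac{14873}{162}} = -4 + \frac{\sqrt{29746}}{18} \approx 5.5817$)
$- \frac{101}{N} - \frac{456}{W} = - \frac{101}{-4 + \frac{\sqrt{29746}}{18}} - \frac{456}{\frac{34}{5}} = - \frac{101}{-4 + \frac{\sqrt{29746}}{18}} - \frac{1140}{17} = - \frac{1140}{17} - \frac{101}{-4 + \frac{\sqrt{29746}}{18}}$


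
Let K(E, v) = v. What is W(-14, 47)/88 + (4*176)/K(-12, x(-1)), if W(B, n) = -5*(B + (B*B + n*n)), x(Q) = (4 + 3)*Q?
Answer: -145637/616 ≈ -236.42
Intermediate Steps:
x(Q) = 7*Q
W(B, n) = -5*B - 5*B**2 - 5*n**2 (W(B, n) = -5*(B + (B**2 + n**2)) = -5*(B + B**2 + n**2) = -5*B - 5*B**2 - 5*n**2)
W(-14, 47)/88 + (4*176)/K(-12, x(-1)) = (-5*(-14) - 5*(-14)**2 - 5*47**2)/88 + (4*176)/((7*(-1))) = (70 - 5*196 - 5*2209)*(1/88) + 704/(-7) = (70 - 980 - 11045)*(1/88) + 704*(-1/7) = -11955*1/88 - 704/7 = -11955/88 - 704/7 = -145637/616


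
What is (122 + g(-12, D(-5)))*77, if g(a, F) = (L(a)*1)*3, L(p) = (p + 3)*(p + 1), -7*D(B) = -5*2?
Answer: 32263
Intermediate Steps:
D(B) = 10/7 (D(B) = -(-5)*2/7 = -⅐*(-10) = 10/7)
L(p) = (1 + p)*(3 + p) (L(p) = (3 + p)*(1 + p) = (1 + p)*(3 + p))
g(a, F) = 9 + 3*a² + 12*a (g(a, F) = ((3 + a² + 4*a)*1)*3 = (3 + a² + 4*a)*3 = 9 + 3*a² + 12*a)
(122 + g(-12, D(-5)))*77 = (122 + (9 + 3*(-12)² + 12*(-12)))*77 = (122 + (9 + 3*144 - 144))*77 = (122 + (9 + 432 - 144))*77 = (122 + 297)*77 = 419*77 = 32263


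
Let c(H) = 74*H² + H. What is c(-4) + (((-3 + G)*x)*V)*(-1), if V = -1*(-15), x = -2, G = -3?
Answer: 1000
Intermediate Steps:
V = 15
c(H) = H + 74*H²
c(-4) + (((-3 + G)*x)*V)*(-1) = -4*(1 + 74*(-4)) + (((-3 - 3)*(-2))*15)*(-1) = -4*(1 - 296) + (-6*(-2)*15)*(-1) = -4*(-295) + (12*15)*(-1) = 1180 + 180*(-1) = 1180 - 180 = 1000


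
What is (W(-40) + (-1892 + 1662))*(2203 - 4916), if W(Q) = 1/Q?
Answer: 24962313/40 ≈ 6.2406e+5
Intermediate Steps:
(W(-40) + (-1892 + 1662))*(2203 - 4916) = (1/(-40) + (-1892 + 1662))*(2203 - 4916) = (-1/40 - 230)*(-2713) = -9201/40*(-2713) = 24962313/40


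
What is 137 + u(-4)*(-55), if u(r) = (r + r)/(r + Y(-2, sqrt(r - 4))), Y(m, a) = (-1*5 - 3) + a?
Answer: 1943/19 - 110*I*sqrt(2)/19 ≈ 102.26 - 8.1875*I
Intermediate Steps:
Y(m, a) = -8 + a (Y(m, a) = (-5 - 3) + a = -8 + a)
u(r) = 2*r/(-8 + r + sqrt(-4 + r)) (u(r) = (r + r)/(r + (-8 + sqrt(r - 4))) = (2*r)/(r + (-8 + sqrt(-4 + r))) = (2*r)/(-8 + r + sqrt(-4 + r)) = 2*r/(-8 + r + sqrt(-4 + r)))
137 + u(-4)*(-55) = 137 + (2*(-4)/(-8 - 4 + sqrt(-4 - 4)))*(-55) = 137 + (2*(-4)/(-8 - 4 + sqrt(-8)))*(-55) = 137 + (2*(-4)/(-8 - 4 + 2*I*sqrt(2)))*(-55) = 137 + (2*(-4)/(-12 + 2*I*sqrt(2)))*(-55) = 137 - 8/(-12 + 2*I*sqrt(2))*(-55) = 137 + 440/(-12 + 2*I*sqrt(2))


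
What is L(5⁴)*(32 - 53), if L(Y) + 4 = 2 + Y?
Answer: -13083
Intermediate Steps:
L(Y) = -2 + Y (L(Y) = -4 + (2 + Y) = -2 + Y)
L(5⁴)*(32 - 53) = (-2 + 5⁴)*(32 - 53) = (-2 + 625)*(-21) = 623*(-21) = -13083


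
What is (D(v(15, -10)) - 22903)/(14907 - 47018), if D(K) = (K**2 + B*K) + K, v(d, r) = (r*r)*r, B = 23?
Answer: -953097/32111 ≈ -29.681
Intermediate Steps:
v(d, r) = r**3 (v(d, r) = r**2*r = r**3)
D(K) = K**2 + 24*K (D(K) = (K**2 + 23*K) + K = K**2 + 24*K)
(D(v(15, -10)) - 22903)/(14907 - 47018) = ((-10)**3*(24 + (-10)**3) - 22903)/(14907 - 47018) = (-1000*(24 - 1000) - 22903)/(-32111) = (-1000*(-976) - 22903)*(-1/32111) = (976000 - 22903)*(-1/32111) = 953097*(-1/32111) = -953097/32111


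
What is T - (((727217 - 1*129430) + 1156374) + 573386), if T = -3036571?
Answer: -5364118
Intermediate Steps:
T - (((727217 - 1*129430) + 1156374) + 573386) = -3036571 - (((727217 - 1*129430) + 1156374) + 573386) = -3036571 - (((727217 - 129430) + 1156374) + 573386) = -3036571 - ((597787 + 1156374) + 573386) = -3036571 - (1754161 + 573386) = -3036571 - 1*2327547 = -3036571 - 2327547 = -5364118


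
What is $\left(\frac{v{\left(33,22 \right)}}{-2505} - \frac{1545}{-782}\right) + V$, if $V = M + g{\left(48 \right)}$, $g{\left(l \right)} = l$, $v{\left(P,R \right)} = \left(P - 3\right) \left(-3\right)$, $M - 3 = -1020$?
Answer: $- \frac{126282879}{130594} \approx -966.99$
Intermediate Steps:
$M = -1017$ ($M = 3 - 1020 = -1017$)
$v{\left(P,R \right)} = 9 - 3 P$ ($v{\left(P,R \right)} = \left(-3 + P\right) \left(-3\right) = 9 - 3 P$)
$V = -969$ ($V = -1017 + 48 = -969$)
$\left(\frac{v{\left(33,22 \right)}}{-2505} - \frac{1545}{-782}\right) + V = \left(\frac{9 - 99}{-2505} - \frac{1545}{-782}\right) - 969 = \left(\left(9 - 99\right) \left(- \frac{1}{2505}\right) - - \frac{1545}{782}\right) - 969 = \left(\left(-90\right) \left(- \frac{1}{2505}\right) + \frac{1545}{782}\right) - 969 = \left(\frac{6}{167} + \frac{1545}{782}\right) - 969 = \frac{262707}{130594} - 969 = - \frac{126282879}{130594}$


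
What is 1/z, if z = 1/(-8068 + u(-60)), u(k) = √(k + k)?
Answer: -8068 + 2*I*√30 ≈ -8068.0 + 10.954*I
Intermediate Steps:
u(k) = √2*√k (u(k) = √(2*k) = √2*√k)
z = 1/(-8068 + 2*I*√30) (z = 1/(-8068 + √2*√(-60)) = 1/(-8068 + √2*(2*I*√15)) = 1/(-8068 + 2*I*√30) ≈ -0.00012395 - 1.68e-7*I)
1/z = 1/(-2017/16273186 - I*√30/32546372)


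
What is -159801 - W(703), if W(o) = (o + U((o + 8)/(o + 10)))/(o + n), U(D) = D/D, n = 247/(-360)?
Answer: -40403219673/252833 ≈ -1.5980e+5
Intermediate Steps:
n = -247/360 (n = 247*(-1/360) = -247/360 ≈ -0.68611)
U(D) = 1
W(o) = (1 + o)/(-247/360 + o) (W(o) = (o + 1)/(o - 247/360) = (1 + o)/(-247/360 + o))
-159801 - W(703) = -159801 - 360*(1 + 703)/(-247 + 360*703) = -159801 - 360*704/(-247 + 253080) = -159801 - 360*704/252833 = -159801 - 1*253440/252833 = -159801 - 253440/252833 = -40403219673/252833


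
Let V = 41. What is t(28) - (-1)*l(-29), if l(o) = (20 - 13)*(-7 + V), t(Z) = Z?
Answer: 266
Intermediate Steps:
l(o) = 238 (l(o) = (20 - 13)*(-7 + 41) = 7*34 = 238)
t(28) - (-1)*l(-29) = 28 - (-1)*238 = 28 - 1*(-238) = 28 + 238 = 266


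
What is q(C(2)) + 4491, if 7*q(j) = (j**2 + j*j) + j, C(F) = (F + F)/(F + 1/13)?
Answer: 22924385/5103 ≈ 4492.3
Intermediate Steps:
C(F) = 2*F/(1/13 + F) (C(F) = (2*F)/(F + 1/13) = (2*F)/(1/13 + F) = 2*F/(1/13 + F))
q(j) = j/7 + 2*j**2/7 (q(j) = ((j**2 + j*j) + j)/7 = ((j**2 + j**2) + j)/7 = (2*j**2 + j)/7 = (j + 2*j**2)/7 = j/7 + 2*j**2/7)
q(C(2)) + 4491 = (26*2/(1 + 13*2))*(1 + 2*(26*2/(1 + 13*2)))/7 + 4491 = (26*2/(1 + 26))*(1 + 2*(26*2/(1 + 26)))/7 + 4491 = (26*2/27)*(1 + 2*(26*2/27))/7 + 4491 = (26*2*(1/27))*(1 + 2*(26*2*(1/27)))/7 + 4491 = (1/7)*(52/27)*(1 + 2*(52/27)) + 4491 = (1/7)*(52/27)*(1 + 104/27) + 4491 = (1/7)*(52/27)*(131/27) + 4491 = 6812/5103 + 4491 = 22924385/5103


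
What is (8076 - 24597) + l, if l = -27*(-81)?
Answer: -14334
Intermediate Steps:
l = 2187
(8076 - 24597) + l = (8076 - 24597) + 2187 = -16521 + 2187 = -14334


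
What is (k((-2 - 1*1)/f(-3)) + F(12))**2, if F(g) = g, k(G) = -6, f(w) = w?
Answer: 36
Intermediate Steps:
(k((-2 - 1*1)/f(-3)) + F(12))**2 = (-6 + 12)**2 = 6**2 = 36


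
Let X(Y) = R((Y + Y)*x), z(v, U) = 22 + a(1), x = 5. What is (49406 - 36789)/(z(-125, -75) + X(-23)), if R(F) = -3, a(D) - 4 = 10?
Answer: 1147/3 ≈ 382.33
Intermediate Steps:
a(D) = 14 (a(D) = 4 + 10 = 14)
z(v, U) = 36 (z(v, U) = 22 + 14 = 36)
X(Y) = -3
(49406 - 36789)/(z(-125, -75) + X(-23)) = (49406 - 36789)/(36 - 3) = 12617/33 = 12617*(1/33) = 1147/3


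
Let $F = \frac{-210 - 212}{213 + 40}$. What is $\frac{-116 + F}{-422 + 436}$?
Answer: $- \frac{14885}{1771} \approx -8.4049$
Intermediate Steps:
$F = - \frac{422}{253} \approx -1.668$
$\frac{-116 + F}{-422 + 436} = \frac{-116 - \frac{422}{253}}{-422 + 436} = - \frac{29770}{253 \cdot 14} = \left(- \frac{29770}{253}\right) \frac{1}{14} = - \frac{14885}{1771}$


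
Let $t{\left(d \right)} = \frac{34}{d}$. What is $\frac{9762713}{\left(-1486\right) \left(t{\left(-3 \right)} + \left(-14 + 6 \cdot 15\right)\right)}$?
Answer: $- \frac{29288139}{288284} \approx -101.59$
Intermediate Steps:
$\frac{9762713}{\left(-1486\right) \left(t{\left(-3 \right)} + \left(-14 + 6 \cdot 15\right)\right)} = \frac{9762713}{\left(-1486\right) \left(\frac{34}{-3} + \left(-14 + 6 \cdot 15\right)\right)} = \frac{9762713}{\left(-1486\right) \left(34 \left(- \frac{1}{3}\right) + \left(-14 + 90\right)\right)} = \frac{9762713}{\left(-1486\right) \left(- \frac{34}{3} + 76\right)} = \frac{9762713}{\left(-1486\right) \frac{194}{3}} = \frac{9762713}{- \frac{288284}{3}} = 9762713 \left(- \frac{3}{288284}\right) = - \frac{29288139}{288284}$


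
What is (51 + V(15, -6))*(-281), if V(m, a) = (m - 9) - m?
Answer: -11802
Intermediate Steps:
V(m, a) = -9 (V(m, a) = (-9 + m) - m = -9)
(51 + V(15, -6))*(-281) = (51 - 9)*(-281) = 42*(-281) = -11802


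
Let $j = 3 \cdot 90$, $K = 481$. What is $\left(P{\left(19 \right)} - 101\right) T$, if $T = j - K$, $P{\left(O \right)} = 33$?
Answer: $14348$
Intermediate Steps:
$j = 270$
$T = -211$ ($T = 270 - 481 = -211$)
$\left(P{\left(19 \right)} - 101\right) T = \left(33 - 101\right) \left(-211\right) = \left(-68\right) \left(-211\right) = 14348$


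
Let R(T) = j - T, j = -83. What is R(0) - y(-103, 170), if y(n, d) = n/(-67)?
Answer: -5664/67 ≈ -84.537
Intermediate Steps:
y(n, d) = -n/67 (y(n, d) = n*(-1/67) = -n/67)
R(T) = -83 - T
R(0) - y(-103, 170) = (-83 - 1*0) - (-1)*(-103)/67 = (-83 + 0) - 1*103/67 = -83 - 103/67 = -5664/67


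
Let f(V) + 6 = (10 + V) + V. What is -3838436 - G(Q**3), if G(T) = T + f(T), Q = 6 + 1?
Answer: -3839469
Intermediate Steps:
f(V) = 4 + 2*V (f(V) = -6 + ((10 + V) + V) = -6 + (10 + 2*V) = 4 + 2*V)
Q = 7
G(T) = 4 + 3*T (G(T) = T + (4 + 2*T) = 4 + 3*T)
-3838436 - G(Q**3) = -3838436 - (4 + 3*7**3) = -3838436 - (4 + 3*343) = -3838436 - (4 + 1029) = -3838436 - 1*1033 = -3838436 - 1033 = -3839469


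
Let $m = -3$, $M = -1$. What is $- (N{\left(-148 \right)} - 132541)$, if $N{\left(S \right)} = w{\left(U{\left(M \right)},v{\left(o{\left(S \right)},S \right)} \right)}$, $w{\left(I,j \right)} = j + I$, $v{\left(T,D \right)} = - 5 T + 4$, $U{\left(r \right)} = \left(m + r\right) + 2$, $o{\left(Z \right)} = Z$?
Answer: $131799$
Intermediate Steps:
$U{\left(r \right)} = -1 + r$ ($U{\left(r \right)} = \left(-3 + r\right) + 2 = -1 + r$)
$v{\left(T,D \right)} = 4 - 5 T$
$w{\left(I,j \right)} = I + j$
$N{\left(S \right)} = 2 - 5 S$ ($N{\left(S \right)} = \left(-1 - 1\right) - \left(-4 + 5 S\right) = -2 - \left(-4 + 5 S\right) = 2 - 5 S$)
$- (N{\left(-148 \right)} - 132541) = - (\left(2 - -740\right) - 132541) = - (\left(2 + 740\right) - 132541) = - (742 - 132541) = \left(-1\right) \left(-131799\right) = 131799$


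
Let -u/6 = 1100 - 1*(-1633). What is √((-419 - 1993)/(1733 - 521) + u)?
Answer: I*√167296299/101 ≈ 128.06*I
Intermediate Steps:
u = -16398 (u = -6*(1100 - 1*(-1633)) = -6*(1100 + 1633) = -6*2733 = -16398)
√((-419 - 1993)/(1733 - 521) + u) = √((-419 - 1993)/(1733 - 521) - 16398) = √(-2412/1212 - 16398) = √(-2412*1/1212 - 16398) = √(-201/101 - 16398) = √(-1656399/101) = I*√167296299/101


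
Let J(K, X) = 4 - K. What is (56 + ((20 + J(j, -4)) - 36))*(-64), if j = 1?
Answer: -2752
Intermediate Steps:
(56 + ((20 + J(j, -4)) - 36))*(-64) = (56 + ((20 + (4 - 1*1)) - 36))*(-64) = (56 + ((20 + (4 - 1)) - 36))*(-64) = (56 + ((20 + 3) - 36))*(-64) = (56 + (23 - 36))*(-64) = (56 - 13)*(-64) = 43*(-64) = -2752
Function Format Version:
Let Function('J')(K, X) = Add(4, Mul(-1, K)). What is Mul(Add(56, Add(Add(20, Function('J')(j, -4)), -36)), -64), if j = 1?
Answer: -2752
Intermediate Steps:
Mul(Add(56, Add(Add(20, Function('J')(j, -4)), -36)), -64) = Mul(Add(56, Add(Add(20, Add(4, Mul(-1, 1))), -36)), -64) = Mul(Add(56, Add(Add(20, Add(4, -1)), -36)), -64) = Mul(Add(56, Add(Add(20, 3), -36)), -64) = Mul(Add(56, Add(23, -36)), -64) = Mul(Add(56, -13), -64) = Mul(43, -64) = -2752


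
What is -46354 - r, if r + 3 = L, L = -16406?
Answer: -29945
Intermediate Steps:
r = -16409 (r = -3 - 16406 = -16409)
-46354 - r = -46354 - 1*(-16409) = -46354 + 16409 = -29945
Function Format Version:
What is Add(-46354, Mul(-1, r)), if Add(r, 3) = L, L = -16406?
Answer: -29945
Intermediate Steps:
r = -16409 (r = Add(-3, -16406) = -16409)
Add(-46354, Mul(-1, r)) = Add(-46354, Mul(-1, -16409)) = Add(-46354, 16409) = -29945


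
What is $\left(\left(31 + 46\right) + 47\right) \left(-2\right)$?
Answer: $-248$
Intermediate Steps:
$\left(\left(31 + 46\right) + 47\right) \left(-2\right) = \left(77 + 47\right) \left(-2\right) = 124 \left(-2\right) = -248$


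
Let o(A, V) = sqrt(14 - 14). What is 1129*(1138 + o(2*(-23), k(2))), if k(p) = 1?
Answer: 1284802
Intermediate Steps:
o(A, V) = 0 (o(A, V) = sqrt(0) = 0)
1129*(1138 + o(2*(-23), k(2))) = 1129*(1138 + 0) = 1129*1138 = 1284802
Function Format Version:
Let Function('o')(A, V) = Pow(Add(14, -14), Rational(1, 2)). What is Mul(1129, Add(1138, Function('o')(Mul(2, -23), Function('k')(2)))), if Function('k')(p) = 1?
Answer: 1284802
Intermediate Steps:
Function('o')(A, V) = 0 (Function('o')(A, V) = Pow(0, Rational(1, 2)) = 0)
Mul(1129, Add(1138, Function('o')(Mul(2, -23), Function('k')(2)))) = Mul(1129, Add(1138, 0)) = Mul(1129, 1138) = 1284802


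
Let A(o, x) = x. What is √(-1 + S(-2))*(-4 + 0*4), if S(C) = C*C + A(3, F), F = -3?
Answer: 0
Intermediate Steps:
S(C) = -3 + C² (S(C) = C*C - 3 = C² - 3 = -3 + C²)
√(-1 + S(-2))*(-4 + 0*4) = √(-1 + (-3 + (-2)²))*(-4 + 0*4) = √(-1 + (-3 + 4))*(-4 + 0) = √(-1 + 1)*(-4) = √0*(-4) = 0*(-4) = 0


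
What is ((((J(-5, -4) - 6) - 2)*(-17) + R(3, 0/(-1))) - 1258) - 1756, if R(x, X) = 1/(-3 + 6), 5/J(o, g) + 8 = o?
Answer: -111974/39 ≈ -2871.1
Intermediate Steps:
J(o, g) = 5/(-8 + o)
R(x, X) = 1/3
((((J(-5, -4) - 6) - 2)*(-17) + R(3, 0/(-1))) - 1258) - 1756 = ((((5/(-8 - 5) - 6) - 2)*(-17) + 1/3) - 1258) - 1756 = ((((5/(-13) - 6) - 2)*(-17) + 1/3) - 1258) - 1756 = ((((5*(-1/13) - 6) - 2)*(-17) + 1/3) - 1258) - 1756 = ((((-5/13 - 6) - 2)*(-17) + 1/3) - 1258) - 1756 = (((-83/13 - 2)*(-17) + 1/3) - 1258) - 1756 = ((-109/13*(-17) + 1/3) - 1258) - 1756 = ((1853/13 + 1/3) - 1258) - 1756 = (5572/39 - 1258) - 1756 = -43490/39 - 1756 = -111974/39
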